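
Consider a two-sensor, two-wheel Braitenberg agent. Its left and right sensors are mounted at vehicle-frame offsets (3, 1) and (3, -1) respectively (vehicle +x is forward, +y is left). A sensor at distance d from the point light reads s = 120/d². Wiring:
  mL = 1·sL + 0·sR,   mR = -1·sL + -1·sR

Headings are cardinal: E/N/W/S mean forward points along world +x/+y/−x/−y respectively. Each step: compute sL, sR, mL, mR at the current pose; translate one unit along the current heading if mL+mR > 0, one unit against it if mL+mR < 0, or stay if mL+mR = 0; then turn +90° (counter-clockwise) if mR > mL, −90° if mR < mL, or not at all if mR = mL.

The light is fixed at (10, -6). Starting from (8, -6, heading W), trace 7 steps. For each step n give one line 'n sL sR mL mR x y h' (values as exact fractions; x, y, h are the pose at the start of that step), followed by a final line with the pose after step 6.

0 60/13 60/13 60/13 -120/13 8 -6 W
1 120/13 40/3 120/13 -880/39 9 -6 N
2 30 15 30 -45 9 -7 E
3 120/17 24/5 120/17 -1008/85 8 -7 S
4 60/13 60/13 60/13 -120/13 8 -6 W
5 120/13 40/3 120/13 -880/39 9 -6 N
6 30 15 30 -45 9 -7 E
final 8 -7 S

n=0: pose=(8,-6,W); sL=60/13, sR=60/13; mL=60/13, mR=-120/13; mL+mR=-60/13 → advance -1; mR−mL=-180/13 → turn -1·90°
n=1: pose=(9,-6,N); sL=120/13, sR=40/3; mL=120/13, mR=-880/39; mL+mR=-40/3 → advance -1; mR−mL=-1240/39 → turn -1·90°
n=2: pose=(9,-7,E); sL=30, sR=15; mL=30, mR=-45; mL+mR=-15 → advance -1; mR−mL=-75 → turn -1·90°
n=3: pose=(8,-7,S); sL=120/17, sR=24/5; mL=120/17, mR=-1008/85; mL+mR=-24/5 → advance -1; mR−mL=-1608/85 → turn -1·90°
n=4: pose=(8,-6,W); sL=60/13, sR=60/13; mL=60/13, mR=-120/13; mL+mR=-60/13 → advance -1; mR−mL=-180/13 → turn -1·90°
n=5: pose=(9,-6,N); sL=120/13, sR=40/3; mL=120/13, mR=-880/39; mL+mR=-40/3 → advance -1; mR−mL=-1240/39 → turn -1·90°
n=6: pose=(9,-7,E); sL=30, sR=15; mL=30, mR=-45; mL+mR=-15 → advance -1; mR−mL=-75 → turn -1·90°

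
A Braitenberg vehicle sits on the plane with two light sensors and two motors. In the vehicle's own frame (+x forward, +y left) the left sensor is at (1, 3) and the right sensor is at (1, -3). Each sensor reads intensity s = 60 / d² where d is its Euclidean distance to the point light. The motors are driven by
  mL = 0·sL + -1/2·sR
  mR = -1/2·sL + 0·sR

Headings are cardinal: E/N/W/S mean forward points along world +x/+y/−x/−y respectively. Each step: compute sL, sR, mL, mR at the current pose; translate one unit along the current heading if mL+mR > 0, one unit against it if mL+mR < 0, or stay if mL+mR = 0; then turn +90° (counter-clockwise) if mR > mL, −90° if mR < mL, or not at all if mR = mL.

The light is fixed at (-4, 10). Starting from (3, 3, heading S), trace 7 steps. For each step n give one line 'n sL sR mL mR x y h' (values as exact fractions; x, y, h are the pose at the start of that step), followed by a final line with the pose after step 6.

n=0: pose=(3,3,S); sL=15/41, sR=3/4; mL=-3/8, mR=-15/82; mL+mR=-183/328 → advance -1; mR−mL=63/328 → turn +1·90°
n=1: pose=(3,4,E); sL=60/73, sR=12/29; mL=-6/29, mR=-30/73; mL+mR=-1308/2117 → advance -1; mR−mL=-432/2117 → turn -1·90°
n=2: pose=(2,4,S); sL=6/13, sR=30/29; mL=-15/29, mR=-3/13; mL+mR=-282/377 → advance -1; mR−mL=108/377 → turn +1·90°
n=3: pose=(2,5,E); sL=60/53, sR=60/113; mL=-30/113, mR=-30/53; mL+mR=-4980/5989 → advance -1; mR−mL=-1800/5989 → turn -1·90°
n=4: pose=(1,5,S); sL=3/5, sR=3/2; mL=-3/4, mR=-3/10; mL+mR=-21/20 → advance -1; mR−mL=9/20 → turn +1·90°
n=5: pose=(1,6,E); sL=60/37, sR=12/17; mL=-6/17, mR=-30/37; mL+mR=-732/629 → advance -1; mR−mL=-288/629 → turn -1·90°
n=6: pose=(0,6,S); sL=30/37, sR=30/13; mL=-15/13, mR=-15/37; mL+mR=-750/481 → advance -1; mR−mL=360/481 → turn +1·90°

0 15/41 3/4 -3/8 -15/82 3 3 S
1 60/73 12/29 -6/29 -30/73 3 4 E
2 6/13 30/29 -15/29 -3/13 2 4 S
3 60/53 60/113 -30/113 -30/53 2 5 E
4 3/5 3/2 -3/4 -3/10 1 5 S
5 60/37 12/17 -6/17 -30/37 1 6 E
6 30/37 30/13 -15/13 -15/37 0 6 S
final 0 7 E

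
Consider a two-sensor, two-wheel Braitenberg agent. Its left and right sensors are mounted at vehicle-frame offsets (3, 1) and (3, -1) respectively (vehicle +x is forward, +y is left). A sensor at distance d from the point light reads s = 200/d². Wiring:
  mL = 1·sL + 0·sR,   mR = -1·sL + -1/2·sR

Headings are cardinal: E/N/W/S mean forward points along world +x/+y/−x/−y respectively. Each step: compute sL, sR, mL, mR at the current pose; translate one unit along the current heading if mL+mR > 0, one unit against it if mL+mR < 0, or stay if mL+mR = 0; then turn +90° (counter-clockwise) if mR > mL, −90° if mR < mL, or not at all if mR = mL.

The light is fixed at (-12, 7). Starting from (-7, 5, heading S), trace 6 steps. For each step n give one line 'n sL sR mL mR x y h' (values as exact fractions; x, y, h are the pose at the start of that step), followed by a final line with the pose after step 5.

0 200/61 200/41 200/61 -14300/2501 -7 5 S
1 25 50 25 -50 -7 6 W
2 200/29 200/53 200/29 -13500/1537 -6 6 N
3 100/41 20/9 100/41 -1310/369 -6 5 E
4 200/61 200/41 200/61 -14300/2501 -7 5 S
5 25 50 25 -50 -7 6 W
final -6 6 N

n=0: pose=(-7,5,S); sL=200/61, sR=200/41; mL=200/61, mR=-14300/2501; mL+mR=-100/41 → advance -1; mR−mL=-22500/2501 → turn -1·90°
n=1: pose=(-7,6,W); sL=25, sR=50; mL=25, mR=-50; mL+mR=-25 → advance -1; mR−mL=-75 → turn -1·90°
n=2: pose=(-6,6,N); sL=200/29, sR=200/53; mL=200/29, mR=-13500/1537; mL+mR=-100/53 → advance -1; mR−mL=-24100/1537 → turn -1·90°
n=3: pose=(-6,5,E); sL=100/41, sR=20/9; mL=100/41, mR=-1310/369; mL+mR=-10/9 → advance -1; mR−mL=-2210/369 → turn -1·90°
n=4: pose=(-7,5,S); sL=200/61, sR=200/41; mL=200/61, mR=-14300/2501; mL+mR=-100/41 → advance -1; mR−mL=-22500/2501 → turn -1·90°
n=5: pose=(-7,6,W); sL=25, sR=50; mL=25, mR=-50; mL+mR=-25 → advance -1; mR−mL=-75 → turn -1·90°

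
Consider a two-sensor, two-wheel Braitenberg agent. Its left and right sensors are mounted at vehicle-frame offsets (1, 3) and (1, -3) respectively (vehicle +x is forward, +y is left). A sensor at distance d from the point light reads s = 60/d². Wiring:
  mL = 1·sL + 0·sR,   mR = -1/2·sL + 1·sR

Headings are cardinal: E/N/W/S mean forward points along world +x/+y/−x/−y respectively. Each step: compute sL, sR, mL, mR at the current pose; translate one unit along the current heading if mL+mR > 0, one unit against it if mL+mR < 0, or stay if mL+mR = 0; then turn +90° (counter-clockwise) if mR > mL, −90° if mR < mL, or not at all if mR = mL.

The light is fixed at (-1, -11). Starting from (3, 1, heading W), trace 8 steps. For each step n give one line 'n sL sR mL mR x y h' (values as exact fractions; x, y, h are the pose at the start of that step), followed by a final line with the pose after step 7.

n=0: pose=(3,1,W); sL=2/3, sR=10/39; mL=2/3, mR=-1/13; mL+mR=23/39 → advance +1; mR−mL=-29/39 → turn -1·90°
n=1: pose=(2,1,N); sL=60/169, sR=12/41; mL=60/169, mR=798/6929; mL+mR=3258/6929 → advance +1; mR−mL=-1662/6929 → turn -1·90°
n=2: pose=(2,2,E); sL=15/68, sR=15/29; mL=15/68, mR=1605/3944; mL+mR=2475/3944 → advance +1; mR−mL=735/3944 → turn +1·90°
n=3: pose=(3,2,N); sL=60/197, sR=12/49; mL=60/197, mR=894/9653; mL+mR=3834/9653 → advance +1; mR−mL=-2046/9653 → turn -1·90°
n=4: pose=(3,3,E); sL=30/157, sR=30/73; mL=30/157, mR=3615/11461; mL+mR=5805/11461 → advance +1; mR−mL=1425/11461 → turn +1·90°
n=5: pose=(4,3,N); sL=60/229, sR=60/289; mL=60/229, mR=5070/66181; mL+mR=22410/66181 → advance +1; mR−mL=-12270/66181 → turn -1·90°
n=6: pose=(4,4,E); sL=1/6, sR=1/3; mL=1/6, mR=1/4; mL+mR=5/12 → advance +1; mR−mL=1/12 → turn +1·90°
n=7: pose=(5,4,N); sL=12/53, sR=60/337; mL=12/53, mR=1158/17861; mL+mR=5202/17861 → advance +1; mR−mL=-2886/17861 → turn -1·90°

0 2/3 10/39 2/3 -1/13 3 1 W
1 60/169 12/41 60/169 798/6929 2 1 N
2 15/68 15/29 15/68 1605/3944 2 2 E
3 60/197 12/49 60/197 894/9653 3 2 N
4 30/157 30/73 30/157 3615/11461 3 3 E
5 60/229 60/289 60/229 5070/66181 4 3 N
6 1/6 1/3 1/6 1/4 4 4 E
7 12/53 60/337 12/53 1158/17861 5 4 N
final 5 5 E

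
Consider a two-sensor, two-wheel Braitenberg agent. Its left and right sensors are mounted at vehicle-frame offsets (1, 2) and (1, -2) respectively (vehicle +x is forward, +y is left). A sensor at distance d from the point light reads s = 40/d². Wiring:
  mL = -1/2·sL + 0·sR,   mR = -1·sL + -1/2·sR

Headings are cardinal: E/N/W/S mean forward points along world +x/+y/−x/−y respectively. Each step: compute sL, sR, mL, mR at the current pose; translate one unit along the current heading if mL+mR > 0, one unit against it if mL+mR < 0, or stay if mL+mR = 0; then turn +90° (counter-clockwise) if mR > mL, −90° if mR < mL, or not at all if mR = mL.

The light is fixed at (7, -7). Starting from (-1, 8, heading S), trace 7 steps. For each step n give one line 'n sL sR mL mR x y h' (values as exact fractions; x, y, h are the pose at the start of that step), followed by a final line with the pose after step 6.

n=0: pose=(-1,8,S); sL=5/29, sR=5/37; mL=-5/58, mR=-515/2146; mL+mR=-350/1073 → advance -1; mR−mL=-165/1073 → turn -1·90°
n=1: pose=(-1,9,W); sL=40/277, sR=8/81; mL=-20/277, mR=-4348/22437; mL+mR=-5968/22437 → advance -1; mR−mL=-2728/22437 → turn -1·90°
n=2: pose=(0,9,N); sL=4/37, sR=20/157; mL=-2/37, mR=-998/5809; mL+mR=-1312/5809 → advance -1; mR−mL=-684/5809 → turn -1·90°
n=3: pose=(0,8,E); sL=8/65, sR=8/41; mL=-4/65, mR=-588/2665; mL+mR=-752/2665 → advance -1; mR−mL=-424/2665 → turn -1·90°
n=4: pose=(-1,8,S); sL=5/29, sR=5/37; mL=-5/58, mR=-515/2146; mL+mR=-350/1073 → advance -1; mR−mL=-165/1073 → turn -1·90°
n=5: pose=(-1,9,W); sL=40/277, sR=8/81; mL=-20/277, mR=-4348/22437; mL+mR=-5968/22437 → advance -1; mR−mL=-2728/22437 → turn -1·90°
n=6: pose=(0,9,N); sL=4/37, sR=20/157; mL=-2/37, mR=-998/5809; mL+mR=-1312/5809 → advance -1; mR−mL=-684/5809 → turn -1·90°

0 5/29 5/37 -5/58 -515/2146 -1 8 S
1 40/277 8/81 -20/277 -4348/22437 -1 9 W
2 4/37 20/157 -2/37 -998/5809 0 9 N
3 8/65 8/41 -4/65 -588/2665 0 8 E
4 5/29 5/37 -5/58 -515/2146 -1 8 S
5 40/277 8/81 -20/277 -4348/22437 -1 9 W
6 4/37 20/157 -2/37 -998/5809 0 9 N
final 0 8 E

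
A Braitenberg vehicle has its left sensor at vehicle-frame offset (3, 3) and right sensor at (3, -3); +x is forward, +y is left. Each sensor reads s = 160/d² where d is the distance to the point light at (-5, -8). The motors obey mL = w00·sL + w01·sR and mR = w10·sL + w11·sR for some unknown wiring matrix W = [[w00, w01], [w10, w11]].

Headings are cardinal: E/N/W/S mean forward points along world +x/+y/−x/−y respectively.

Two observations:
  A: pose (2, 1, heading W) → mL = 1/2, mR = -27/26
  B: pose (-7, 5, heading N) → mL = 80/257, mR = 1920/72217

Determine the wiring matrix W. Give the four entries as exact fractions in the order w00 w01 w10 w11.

obs A: pose=(2,1,W) → sL=40/13, sR=1, mL=1/2, mR=-27/26
obs B: pose=(-7,5,N) → sL=160/281, sR=160/257, mL=80/257, mR=1920/72217
sensor matrix S = [[40/13, 1], [160/281, 160/257]]; det S = 1263840/938821
solve [mL_A; mL_B] = S·[w00; w01] and [mR_A; mR_B] = S·[w10; w11]:
  w00 = 0, w01 = 1/2, w10 = -1/2, w11 = 1/2

0 1/2 -1/2 1/2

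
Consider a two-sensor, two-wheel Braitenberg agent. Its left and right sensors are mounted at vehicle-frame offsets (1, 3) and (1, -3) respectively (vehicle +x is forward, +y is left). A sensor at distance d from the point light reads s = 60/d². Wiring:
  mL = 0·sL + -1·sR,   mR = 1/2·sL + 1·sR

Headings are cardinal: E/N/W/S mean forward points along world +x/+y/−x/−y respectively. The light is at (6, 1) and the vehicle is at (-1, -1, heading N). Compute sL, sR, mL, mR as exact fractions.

left sensor world pos  = (-4, 0); dL² = 101
right sensor world pos = (2, 0); dR² = 17
sL = 60/101 = 60/101
sR = 60/17 = 60/17
mL = 0·sL + -1·sR = -60/17
mR = 1/2·sL + 1·sR = 6570/1717

60/101 60/17 -60/17 6570/1717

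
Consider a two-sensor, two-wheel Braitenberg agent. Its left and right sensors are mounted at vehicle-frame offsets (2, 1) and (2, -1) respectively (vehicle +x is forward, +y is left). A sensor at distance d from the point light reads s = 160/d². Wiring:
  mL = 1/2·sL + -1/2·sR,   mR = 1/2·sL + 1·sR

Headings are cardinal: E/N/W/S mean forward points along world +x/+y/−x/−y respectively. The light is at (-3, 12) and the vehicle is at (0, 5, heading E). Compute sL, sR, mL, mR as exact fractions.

160/61 160/89 2240/5429 16880/5429

left sensor world pos  = (2, 6); dL² = 61
right sensor world pos = (2, 4); dR² = 89
sL = 160/61 = 160/61
sR = 160/89 = 160/89
mL = 1/2·sL + -1/2·sR = 2240/5429
mR = 1/2·sL + 1·sR = 16880/5429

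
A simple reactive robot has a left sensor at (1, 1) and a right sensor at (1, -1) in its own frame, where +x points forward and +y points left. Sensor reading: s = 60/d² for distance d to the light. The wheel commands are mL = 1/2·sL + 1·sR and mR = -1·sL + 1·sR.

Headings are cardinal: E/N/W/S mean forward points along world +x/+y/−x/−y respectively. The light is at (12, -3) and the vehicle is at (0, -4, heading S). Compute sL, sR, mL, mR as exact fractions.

12/25 60/173 2538/4325 -576/4325

left sensor world pos  = (1, -5); dL² = 125
right sensor world pos = (-1, -5); dR² = 173
sL = 60/125 = 12/25
sR = 60/173 = 60/173
mL = 1/2·sL + 1·sR = 2538/4325
mR = -1·sL + 1·sR = -576/4325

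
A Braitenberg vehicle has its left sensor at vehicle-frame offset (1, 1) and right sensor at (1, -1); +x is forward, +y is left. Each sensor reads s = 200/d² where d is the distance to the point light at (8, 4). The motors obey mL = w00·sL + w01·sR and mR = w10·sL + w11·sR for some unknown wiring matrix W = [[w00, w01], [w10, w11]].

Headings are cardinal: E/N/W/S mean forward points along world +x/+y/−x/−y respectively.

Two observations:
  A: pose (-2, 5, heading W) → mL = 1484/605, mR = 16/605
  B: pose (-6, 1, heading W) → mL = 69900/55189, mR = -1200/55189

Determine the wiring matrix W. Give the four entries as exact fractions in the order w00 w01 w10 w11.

1 1/2 1/2 -1/2

obs A: pose=(-2,5,W) → sL=200/121, sR=8/5, mL=1484/605, mR=16/605
obs B: pose=(-6,1,W) → sL=200/241, sR=200/229, mL=69900/55189, mR=-1200/55189
sensor matrix S = [[200/121, 8/5], [200/241, 200/229]]; det S = 773120/6677869
solve [mL_A; mL_B] = S·[w00; w01] and [mR_A; mR_B] = S·[w10; w11]:
  w00 = 1, w01 = 1/2, w10 = 1/2, w11 = -1/2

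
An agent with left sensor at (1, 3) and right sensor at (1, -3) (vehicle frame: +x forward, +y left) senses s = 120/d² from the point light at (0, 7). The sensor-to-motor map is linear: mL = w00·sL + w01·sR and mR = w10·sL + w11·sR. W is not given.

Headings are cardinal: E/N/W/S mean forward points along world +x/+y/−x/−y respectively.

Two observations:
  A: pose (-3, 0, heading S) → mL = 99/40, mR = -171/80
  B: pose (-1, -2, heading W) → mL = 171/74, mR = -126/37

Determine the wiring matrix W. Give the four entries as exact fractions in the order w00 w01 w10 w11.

obs A: pose=(-3,0,S) → sL=15/8, sR=6/5, mL=99/40, mR=-171/80
obs B: pose=(-1,-2,W) → sL=30/37, sR=3, mL=171/74, mR=-126/37
sensor matrix S = [[15/8, 6/5], [30/37, 3]]; det S = 1377/296
solve [mL_A; mL_B] = S·[w00; w01] and [mR_A; mR_B] = S·[w10; w11]:
  w00 = 1, w01 = 1/2, w10 = -1/2, w11 = -1

1 1/2 -1/2 -1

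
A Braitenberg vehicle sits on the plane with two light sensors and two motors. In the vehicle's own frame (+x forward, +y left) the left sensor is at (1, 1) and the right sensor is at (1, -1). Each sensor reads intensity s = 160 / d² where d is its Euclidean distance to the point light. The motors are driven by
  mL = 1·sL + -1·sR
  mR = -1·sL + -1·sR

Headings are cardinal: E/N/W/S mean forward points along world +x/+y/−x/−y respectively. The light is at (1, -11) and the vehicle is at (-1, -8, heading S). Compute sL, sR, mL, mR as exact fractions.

32 160/13 256/13 -576/13

left sensor world pos  = (0, -9); dL² = 5
right sensor world pos = (-2, -9); dR² = 13
sL = 160/5 = 32
sR = 160/13 = 160/13
mL = 1·sL + -1·sR = 256/13
mR = -1·sL + -1·sR = -576/13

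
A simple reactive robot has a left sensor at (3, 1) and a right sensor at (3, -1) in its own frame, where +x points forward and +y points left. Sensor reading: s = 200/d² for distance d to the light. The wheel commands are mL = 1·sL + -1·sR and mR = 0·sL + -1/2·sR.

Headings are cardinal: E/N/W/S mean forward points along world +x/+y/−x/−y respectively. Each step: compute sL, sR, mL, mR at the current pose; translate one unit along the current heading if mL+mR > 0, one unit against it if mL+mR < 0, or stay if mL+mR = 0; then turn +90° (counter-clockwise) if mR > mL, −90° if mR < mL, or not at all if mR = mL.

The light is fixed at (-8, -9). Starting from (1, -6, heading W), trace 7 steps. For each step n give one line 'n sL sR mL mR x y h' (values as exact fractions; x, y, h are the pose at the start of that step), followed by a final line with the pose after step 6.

n=0: pose=(1,-6,W); sL=5, sR=50/13; mL=15/13, mR=-25/13; mL+mR=-10/13 → advance -1; mR−mL=-40/13 → turn -1·90°
n=1: pose=(2,-6,N); sL=200/117, sR=200/157; mL=8000/18369, mR=-100/157; mL+mR=-3700/18369 → advance -1; mR−mL=-19700/18369 → turn -1·90°
n=2: pose=(2,-7,E); sL=100/89, sR=20/17; mL=-80/1513, mR=-10/17; mL+mR=-970/1513 → advance -1; mR−mL=-810/1513 → turn -1·90°
n=3: pose=(1,-7,S); sL=200/101, sR=40/13; mL=-1440/1313, mR=-20/13; mL+mR=-3460/1313 → advance -1; mR−mL=-580/1313 → turn -1·90°
n=4: pose=(1,-6,W); sL=5, sR=50/13; mL=15/13, mR=-25/13; mL+mR=-10/13 → advance -1; mR−mL=-40/13 → turn -1·90°
n=5: pose=(2,-6,N); sL=200/117, sR=200/157; mL=8000/18369, mR=-100/157; mL+mR=-3700/18369 → advance -1; mR−mL=-19700/18369 → turn -1·90°
n=6: pose=(2,-7,E); sL=100/89, sR=20/17; mL=-80/1513, mR=-10/17; mL+mR=-970/1513 → advance -1; mR−mL=-810/1513 → turn -1·90°

0 5 50/13 15/13 -25/13 1 -6 W
1 200/117 200/157 8000/18369 -100/157 2 -6 N
2 100/89 20/17 -80/1513 -10/17 2 -7 E
3 200/101 40/13 -1440/1313 -20/13 1 -7 S
4 5 50/13 15/13 -25/13 1 -6 W
5 200/117 200/157 8000/18369 -100/157 2 -6 N
6 100/89 20/17 -80/1513 -10/17 2 -7 E
final 1 -7 S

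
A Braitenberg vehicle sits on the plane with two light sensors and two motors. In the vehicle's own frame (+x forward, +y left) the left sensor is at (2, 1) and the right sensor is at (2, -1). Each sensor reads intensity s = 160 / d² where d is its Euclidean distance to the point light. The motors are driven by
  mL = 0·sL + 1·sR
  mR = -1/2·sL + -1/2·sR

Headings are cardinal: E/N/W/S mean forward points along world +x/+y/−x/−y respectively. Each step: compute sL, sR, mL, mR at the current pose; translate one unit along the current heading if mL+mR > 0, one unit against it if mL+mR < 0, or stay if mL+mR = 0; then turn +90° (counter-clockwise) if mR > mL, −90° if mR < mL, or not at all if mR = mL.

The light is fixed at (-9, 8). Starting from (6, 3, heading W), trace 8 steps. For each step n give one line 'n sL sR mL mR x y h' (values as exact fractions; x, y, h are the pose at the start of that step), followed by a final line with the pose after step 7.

0 32/41 32/37 32/37 -1248/1517 6 3 W
1 80/89 80/117 80/117 -8240/10413 5 3 N
2 160/281 32/61 32/61 -9376/17141 5 2 E
3 8/13 10/13 10/13 -9/13 4 2 S
4 32/37 160/157 160/157 -5472/5809 4 1 W
5 80/73 80/97 80/97 -6800/7081 3 1 N
6 32/49 160/277 160/277 -8352/13573 3 0 E
7 40/61 4/5 4/5 -222/305 2 0 S
final 2 -1 W

n=0: pose=(6,3,W); sL=32/41, sR=32/37; mL=32/37, mR=-1248/1517; mL+mR=64/1517 → advance +1; mR−mL=-2560/1517 → turn -1·90°
n=1: pose=(5,3,N); sL=80/89, sR=80/117; mL=80/117, mR=-8240/10413; mL+mR=-1120/10413 → advance -1; mR−mL=-5120/3471 → turn -1·90°
n=2: pose=(5,2,E); sL=160/281, sR=32/61; mL=32/61, mR=-9376/17141; mL+mR=-384/17141 → advance -1; mR−mL=-18368/17141 → turn -1·90°
n=3: pose=(4,2,S); sL=8/13, sR=10/13; mL=10/13, mR=-9/13; mL+mR=1/13 → advance +1; mR−mL=-19/13 → turn -1·90°
n=4: pose=(4,1,W); sL=32/37, sR=160/157; mL=160/157, mR=-5472/5809; mL+mR=448/5809 → advance +1; mR−mL=-11392/5809 → turn -1·90°
n=5: pose=(3,1,N); sL=80/73, sR=80/97; mL=80/97, mR=-6800/7081; mL+mR=-960/7081 → advance -1; mR−mL=-12640/7081 → turn -1·90°
n=6: pose=(3,0,E); sL=32/49, sR=160/277; mL=160/277, mR=-8352/13573; mL+mR=-512/13573 → advance -1; mR−mL=-16192/13573 → turn -1·90°
n=7: pose=(2,0,S); sL=40/61, sR=4/5; mL=4/5, mR=-222/305; mL+mR=22/305 → advance +1; mR−mL=-466/305 → turn -1·90°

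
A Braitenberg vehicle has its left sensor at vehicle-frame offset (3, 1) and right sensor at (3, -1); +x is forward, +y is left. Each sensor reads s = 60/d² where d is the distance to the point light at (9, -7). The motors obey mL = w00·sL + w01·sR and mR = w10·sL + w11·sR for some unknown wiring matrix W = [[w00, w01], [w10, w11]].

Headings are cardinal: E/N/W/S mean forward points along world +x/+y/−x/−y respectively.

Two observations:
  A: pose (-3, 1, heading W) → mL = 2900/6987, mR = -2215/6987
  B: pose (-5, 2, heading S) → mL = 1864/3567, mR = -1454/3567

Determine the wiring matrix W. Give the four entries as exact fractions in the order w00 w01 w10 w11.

1 1 -1 -1/2

obs A: pose=(-3,1,W) → sL=30/137, sR=10/51, mL=2900/6987, mR=-2215/6987
obs B: pose=(-5,2,S) → sL=12/41, sR=20/87, mL=1864/3567, mR=-1454/3567
sensor matrix S = [[30/137, 10/51], [12/41, 20/87]]; det S = -19520/2769181
solve [mL_A; mL_B] = S·[w00; w01] and [mR_A; mR_B] = S·[w10; w11]:
  w00 = 1, w01 = 1, w10 = -1, w11 = -1/2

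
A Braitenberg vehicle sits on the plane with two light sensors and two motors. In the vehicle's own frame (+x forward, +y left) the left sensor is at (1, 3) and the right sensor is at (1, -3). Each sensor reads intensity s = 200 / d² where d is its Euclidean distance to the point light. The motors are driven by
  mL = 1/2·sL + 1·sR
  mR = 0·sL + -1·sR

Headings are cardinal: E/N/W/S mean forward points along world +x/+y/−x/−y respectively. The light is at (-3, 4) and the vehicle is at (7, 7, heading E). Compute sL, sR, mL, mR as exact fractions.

left sensor world pos  = (8, 10); dL² = 157
right sensor world pos = (8, 4); dR² = 121
sL = 200/157 = 200/157
sR = 200/121 = 200/121
mL = 1/2·sL + 1·sR = 43500/18997
mR = 0·sL + -1·sR = -200/121

200/157 200/121 43500/18997 -200/121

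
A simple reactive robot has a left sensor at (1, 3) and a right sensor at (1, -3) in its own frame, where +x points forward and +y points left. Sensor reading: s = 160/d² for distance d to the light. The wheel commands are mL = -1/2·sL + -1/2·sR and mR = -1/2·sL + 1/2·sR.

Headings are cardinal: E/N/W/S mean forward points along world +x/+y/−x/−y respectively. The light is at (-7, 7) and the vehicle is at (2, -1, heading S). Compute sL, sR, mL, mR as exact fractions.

left sensor world pos  = (5, -2); dL² = 225
right sensor world pos = (-1, -2); dR² = 117
sL = 160/225 = 32/45
sR = 160/117 = 160/117
mL = -1/2·sL + -1/2·sR = -608/585
mR = -1/2·sL + 1/2·sR = 64/195

32/45 160/117 -608/585 64/195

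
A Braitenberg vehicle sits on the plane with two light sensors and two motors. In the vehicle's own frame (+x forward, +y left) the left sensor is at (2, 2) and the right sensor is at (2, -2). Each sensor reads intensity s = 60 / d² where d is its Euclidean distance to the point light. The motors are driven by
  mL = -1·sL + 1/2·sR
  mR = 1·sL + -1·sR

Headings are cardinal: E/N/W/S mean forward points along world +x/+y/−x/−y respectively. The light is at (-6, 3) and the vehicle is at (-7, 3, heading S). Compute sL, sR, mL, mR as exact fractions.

12 60/13 -126/13 96/13

left sensor world pos  = (-5, 1); dL² = 5
right sensor world pos = (-9, 1); dR² = 13
sL = 60/5 = 12
sR = 60/13 = 60/13
mL = -1·sL + 1/2·sR = -126/13
mR = 1·sL + -1·sR = 96/13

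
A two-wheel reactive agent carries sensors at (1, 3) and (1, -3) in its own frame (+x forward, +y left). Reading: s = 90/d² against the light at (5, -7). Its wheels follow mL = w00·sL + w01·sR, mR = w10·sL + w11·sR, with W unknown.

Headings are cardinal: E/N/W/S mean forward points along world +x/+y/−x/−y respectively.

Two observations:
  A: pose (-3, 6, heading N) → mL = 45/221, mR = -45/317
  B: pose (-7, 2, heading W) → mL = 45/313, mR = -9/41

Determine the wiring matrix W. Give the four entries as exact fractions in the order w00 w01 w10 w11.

0 1/2 -1/2 0

obs A: pose=(-3,6,N) → sL=90/317, sR=90/221, mL=45/221, mR=-45/317
obs B: pose=(-7,2,W) → sL=18/41, sR=90/313, mL=45/313, mR=-9/41
sensor matrix S = [[90/317, 90/221], [18/41, 90/313]]; det S = -87343920/899041481
solve [mL_A; mL_B] = S·[w00; w01] and [mR_A; mR_B] = S·[w10; w11]:
  w00 = 0, w01 = 1/2, w10 = -1/2, w11 = 0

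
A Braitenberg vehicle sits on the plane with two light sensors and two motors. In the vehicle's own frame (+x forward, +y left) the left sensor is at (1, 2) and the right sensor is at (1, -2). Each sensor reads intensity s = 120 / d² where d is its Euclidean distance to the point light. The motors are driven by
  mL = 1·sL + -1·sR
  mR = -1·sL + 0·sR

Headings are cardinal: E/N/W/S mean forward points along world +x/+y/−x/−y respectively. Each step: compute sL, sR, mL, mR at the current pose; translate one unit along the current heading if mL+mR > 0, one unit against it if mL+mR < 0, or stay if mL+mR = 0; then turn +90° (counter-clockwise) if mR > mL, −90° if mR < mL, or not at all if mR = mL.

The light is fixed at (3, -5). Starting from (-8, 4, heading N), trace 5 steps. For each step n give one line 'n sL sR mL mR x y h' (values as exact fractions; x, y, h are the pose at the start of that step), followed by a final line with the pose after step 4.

n=0: pose=(-8,4,N); sL=120/269, sR=120/181; mL=-10560/48689, mR=-120/269; mL+mR=-120/181 → advance -1; mR−mL=-11160/48689 → turn -1·90°
n=1: pose=(-8,3,E); sL=3/5, sR=15/17; mL=-24/85, mR=-3/5; mL+mR=-15/17 → advance -1; mR−mL=-27/85 → turn -1·90°
n=2: pose=(-9,3,S); sL=120/149, sR=24/49; mL=2304/7301, mR=-120/149; mL+mR=-24/49 → advance -1; mR−mL=-8184/7301 → turn -1·90°
n=3: pose=(-9,4,W); sL=60/109, sR=12/29; mL=432/3161, mR=-60/109; mL+mR=-12/29 → advance -1; mR−mL=-2172/3161 → turn -1·90°
n=4: pose=(-8,4,N); sL=120/269, sR=120/181; mL=-10560/48689, mR=-120/269; mL+mR=-120/181 → advance -1; mR−mL=-11160/48689 → turn -1·90°

0 120/269 120/181 -10560/48689 -120/269 -8 4 N
1 3/5 15/17 -24/85 -3/5 -8 3 E
2 120/149 24/49 2304/7301 -120/149 -9 3 S
3 60/109 12/29 432/3161 -60/109 -9 4 W
4 120/269 120/181 -10560/48689 -120/269 -8 4 N
final -8 3 E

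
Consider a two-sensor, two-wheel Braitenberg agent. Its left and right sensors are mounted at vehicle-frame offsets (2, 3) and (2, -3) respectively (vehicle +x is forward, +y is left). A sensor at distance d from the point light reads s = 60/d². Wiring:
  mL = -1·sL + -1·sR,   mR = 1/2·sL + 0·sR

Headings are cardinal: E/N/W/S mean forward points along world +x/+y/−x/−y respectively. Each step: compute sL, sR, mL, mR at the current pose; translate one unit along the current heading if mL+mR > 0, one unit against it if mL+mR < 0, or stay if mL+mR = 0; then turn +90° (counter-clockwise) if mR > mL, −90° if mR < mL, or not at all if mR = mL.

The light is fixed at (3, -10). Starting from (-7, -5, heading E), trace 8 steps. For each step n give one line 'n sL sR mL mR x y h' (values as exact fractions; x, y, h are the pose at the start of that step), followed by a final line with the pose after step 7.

0 15/32 15/17 -735/544 15/64 -7 -5 E
1 12/49 60/113 -4296/5537 6/49 -8 -5 N
2 6/17 30/109 -1164/1853 3/17 -8 -6 W
3 60/53 60/173 -13560/9169 30/53 -7 -6 S
4 15/32 15/17 -735/544 15/64 -7 -5 E
5 12/49 60/113 -4296/5537 6/49 -8 -5 N
6 6/17 30/109 -1164/1853 3/17 -8 -6 W
7 60/53 60/173 -13560/9169 30/53 -7 -6 S
final -7 -5 E

n=0: pose=(-7,-5,E); sL=15/32, sR=15/17; mL=-735/544, mR=15/64; mL+mR=-1215/1088 → advance -1; mR−mL=1725/1088 → turn +1·90°
n=1: pose=(-8,-5,N); sL=12/49, sR=60/113; mL=-4296/5537, mR=6/49; mL+mR=-3618/5537 → advance -1; mR−mL=4974/5537 → turn +1·90°
n=2: pose=(-8,-6,W); sL=6/17, sR=30/109; mL=-1164/1853, mR=3/17; mL+mR=-837/1853 → advance -1; mR−mL=1491/1853 → turn +1·90°
n=3: pose=(-7,-6,S); sL=60/53, sR=60/173; mL=-13560/9169, mR=30/53; mL+mR=-8370/9169 → advance -1; mR−mL=18750/9169 → turn +1·90°
n=4: pose=(-7,-5,E); sL=15/32, sR=15/17; mL=-735/544, mR=15/64; mL+mR=-1215/1088 → advance -1; mR−mL=1725/1088 → turn +1·90°
n=5: pose=(-8,-5,N); sL=12/49, sR=60/113; mL=-4296/5537, mR=6/49; mL+mR=-3618/5537 → advance -1; mR−mL=4974/5537 → turn +1·90°
n=6: pose=(-8,-6,W); sL=6/17, sR=30/109; mL=-1164/1853, mR=3/17; mL+mR=-837/1853 → advance -1; mR−mL=1491/1853 → turn +1·90°
n=7: pose=(-7,-6,S); sL=60/53, sR=60/173; mL=-13560/9169, mR=30/53; mL+mR=-8370/9169 → advance -1; mR−mL=18750/9169 → turn +1·90°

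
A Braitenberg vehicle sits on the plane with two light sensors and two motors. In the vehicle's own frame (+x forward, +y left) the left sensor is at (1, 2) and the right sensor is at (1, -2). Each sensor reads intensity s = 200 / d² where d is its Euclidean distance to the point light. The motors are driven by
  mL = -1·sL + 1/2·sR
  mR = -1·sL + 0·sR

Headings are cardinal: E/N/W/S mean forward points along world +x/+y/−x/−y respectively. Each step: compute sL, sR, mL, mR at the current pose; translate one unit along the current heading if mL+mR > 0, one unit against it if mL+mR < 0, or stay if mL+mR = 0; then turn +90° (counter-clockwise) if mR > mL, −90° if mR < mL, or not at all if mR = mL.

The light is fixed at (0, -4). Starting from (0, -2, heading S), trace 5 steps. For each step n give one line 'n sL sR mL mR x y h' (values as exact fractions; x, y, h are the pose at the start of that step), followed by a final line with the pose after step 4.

0 40 40 -20 -40 0 -2 S
1 100 100/13 -1250/13 -100 0 -1 W
2 200/17 8 -132/17 -200/17 1 -1 N
3 10 50 15 -10 1 -2 E
4 200/17 200 1500/17 -200/17 2 -2 S
final 2 -3 W

n=0: pose=(0,-2,S); sL=40, sR=40; mL=-20, mR=-40; mL+mR=-60 → advance -1; mR−mL=-20 → turn -1·90°
n=1: pose=(0,-1,W); sL=100, sR=100/13; mL=-1250/13, mR=-100; mL+mR=-2550/13 → advance -1; mR−mL=-50/13 → turn -1·90°
n=2: pose=(1,-1,N); sL=200/17, sR=8; mL=-132/17, mR=-200/17; mL+mR=-332/17 → advance -1; mR−mL=-4 → turn -1·90°
n=3: pose=(1,-2,E); sL=10, sR=50; mL=15, mR=-10; mL+mR=5 → advance +1; mR−mL=-25 → turn -1·90°
n=4: pose=(2,-2,S); sL=200/17, sR=200; mL=1500/17, mR=-200/17; mL+mR=1300/17 → advance +1; mR−mL=-100 → turn -1·90°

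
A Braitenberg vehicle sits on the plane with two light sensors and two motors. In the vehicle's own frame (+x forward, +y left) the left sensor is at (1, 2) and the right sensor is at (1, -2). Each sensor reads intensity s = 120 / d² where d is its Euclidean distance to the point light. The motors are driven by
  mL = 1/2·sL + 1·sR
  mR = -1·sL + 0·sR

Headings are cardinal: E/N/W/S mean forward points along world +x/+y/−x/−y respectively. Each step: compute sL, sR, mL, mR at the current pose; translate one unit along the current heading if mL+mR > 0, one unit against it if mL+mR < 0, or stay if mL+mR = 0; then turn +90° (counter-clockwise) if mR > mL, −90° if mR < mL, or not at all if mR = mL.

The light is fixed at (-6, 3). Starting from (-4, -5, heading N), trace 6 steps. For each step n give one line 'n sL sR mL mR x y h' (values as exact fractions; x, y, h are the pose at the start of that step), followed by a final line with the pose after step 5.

n=0: pose=(-4,-5,N); sL=120/49, sR=24/13; mL=1956/637, mR=-120/49; mL+mR=396/637 → advance +1; mR−mL=-3516/637 → turn -1·90°
n=1: pose=(-4,-4,E); sL=60/17, sR=4/3; mL=158/51, mR=-60/17; mL+mR=-22/51 → advance -1; mR−mL=-338/51 → turn -1·90°
n=2: pose=(-5,-4,S); sL=120/73, sR=24/13; mL=2532/949, mR=-120/73; mL+mR=972/949 → advance +1; mR−mL=-4092/949 → turn -1·90°
n=3: pose=(-5,-5,W); sL=6/5, sR=10/3; mL=59/15, mR=-6/5; mL+mR=41/15 → advance +1; mR−mL=-77/15 → turn -1·90°
n=4: pose=(-6,-5,N); sL=120/53, sR=120/53; mL=180/53, mR=-120/53; mL+mR=60/53 → advance +1; mR−mL=-300/53 → turn -1·90°
n=5: pose=(-6,-4,E); sL=60/13, sR=60/41; mL=2010/533, mR=-60/13; mL+mR=-450/533 → advance -1; mR−mL=-4470/533 → turn -1·90°

0 120/49 24/13 1956/637 -120/49 -4 -5 N
1 60/17 4/3 158/51 -60/17 -4 -4 E
2 120/73 24/13 2532/949 -120/73 -5 -4 S
3 6/5 10/3 59/15 -6/5 -5 -5 W
4 120/53 120/53 180/53 -120/53 -6 -5 N
5 60/13 60/41 2010/533 -60/13 -6 -4 E
final -7 -4 S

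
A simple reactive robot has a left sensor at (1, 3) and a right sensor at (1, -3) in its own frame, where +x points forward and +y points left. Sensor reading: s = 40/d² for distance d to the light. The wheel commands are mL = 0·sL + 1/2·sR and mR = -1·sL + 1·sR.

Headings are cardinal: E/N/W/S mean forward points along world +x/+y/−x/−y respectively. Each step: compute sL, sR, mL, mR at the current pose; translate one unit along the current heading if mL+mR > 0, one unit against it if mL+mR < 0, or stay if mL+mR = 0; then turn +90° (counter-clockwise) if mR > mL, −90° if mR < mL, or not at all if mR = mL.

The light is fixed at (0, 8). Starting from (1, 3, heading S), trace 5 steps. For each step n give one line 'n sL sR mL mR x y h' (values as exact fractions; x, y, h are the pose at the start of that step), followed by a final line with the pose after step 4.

0 10/13 1 1/2 3/13 1 3 S
1 40/81 40/9 20/9 320/81 1 2 W
2 20/29 20/29 10/29 0 0 2 S
3 40/101 40/17 20/17 3360/1717 0 1 W
4 10/17 1/2 1/4 -3/34 -1 1 S
final -1 0 W

n=0: pose=(1,3,S); sL=10/13, sR=1; mL=1/2, mR=3/13; mL+mR=19/26 → advance +1; mR−mL=-7/26 → turn -1·90°
n=1: pose=(1,2,W); sL=40/81, sR=40/9; mL=20/9, mR=320/81; mL+mR=500/81 → advance +1; mR−mL=140/81 → turn +1·90°
n=2: pose=(0,2,S); sL=20/29, sR=20/29; mL=10/29, mR=0; mL+mR=10/29 → advance +1; mR−mL=-10/29 → turn -1·90°
n=3: pose=(0,1,W); sL=40/101, sR=40/17; mL=20/17, mR=3360/1717; mL+mR=5380/1717 → advance +1; mR−mL=1340/1717 → turn +1·90°
n=4: pose=(-1,1,S); sL=10/17, sR=1/2; mL=1/4, mR=-3/34; mL+mR=11/68 → advance +1; mR−mL=-23/68 → turn -1·90°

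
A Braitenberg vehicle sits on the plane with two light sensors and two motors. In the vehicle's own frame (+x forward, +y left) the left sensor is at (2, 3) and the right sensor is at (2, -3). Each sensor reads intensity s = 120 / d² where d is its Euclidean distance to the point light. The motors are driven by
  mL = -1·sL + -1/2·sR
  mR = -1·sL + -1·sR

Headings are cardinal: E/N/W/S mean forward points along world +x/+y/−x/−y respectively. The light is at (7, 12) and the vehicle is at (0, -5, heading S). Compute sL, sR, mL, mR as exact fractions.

left sensor world pos  = (3, -7); dL² = 377
right sensor world pos = (-3, -7); dR² = 461
sL = 120/377 = 120/377
sR = 120/461 = 120/461
mL = -1·sL + -1/2·sR = -77940/173797
mR = -1·sL + -1·sR = -100560/173797

120/377 120/461 -77940/173797 -100560/173797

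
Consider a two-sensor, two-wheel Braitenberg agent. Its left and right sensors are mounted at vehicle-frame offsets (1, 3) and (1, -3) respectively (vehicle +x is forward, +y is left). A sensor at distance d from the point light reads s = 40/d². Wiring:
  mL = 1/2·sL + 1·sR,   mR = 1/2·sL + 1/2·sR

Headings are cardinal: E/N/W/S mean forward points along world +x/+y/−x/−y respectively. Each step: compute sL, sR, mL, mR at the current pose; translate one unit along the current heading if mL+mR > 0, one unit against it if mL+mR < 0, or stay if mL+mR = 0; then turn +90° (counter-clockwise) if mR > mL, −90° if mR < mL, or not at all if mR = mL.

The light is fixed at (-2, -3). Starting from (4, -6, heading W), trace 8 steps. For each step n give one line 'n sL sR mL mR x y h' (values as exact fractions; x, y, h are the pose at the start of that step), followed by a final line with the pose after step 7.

0 40/61 8/5 588/305 344/305 4 -6 W
1 5 10/17 105/34 95/34 3 -6 N
2 40/37 40/61 2700/2257 1960/2257 3 -5 E
3 4/9 20/9 22/9 4/3 4 -5 S
4 40/61 8/5 588/305 344/305 4 -6 W
5 5 10/17 105/34 95/34 3 -6 N
6 40/37 40/61 2700/2257 1960/2257 3 -5 E
7 4/9 20/9 22/9 4/3 4 -5 S
final 4 -6 W

n=0: pose=(4,-6,W); sL=40/61, sR=8/5; mL=588/305, mR=344/305; mL+mR=932/305 → advance +1; mR−mL=-4/5 → turn -1·90°
n=1: pose=(3,-6,N); sL=5, sR=10/17; mL=105/34, mR=95/34; mL+mR=100/17 → advance +1; mR−mL=-5/17 → turn -1·90°
n=2: pose=(3,-5,E); sL=40/37, sR=40/61; mL=2700/2257, mR=1960/2257; mL+mR=4660/2257 → advance +1; mR−mL=-20/61 → turn -1·90°
n=3: pose=(4,-5,S); sL=4/9, sR=20/9; mL=22/9, mR=4/3; mL+mR=34/9 → advance +1; mR−mL=-10/9 → turn -1·90°
n=4: pose=(4,-6,W); sL=40/61, sR=8/5; mL=588/305, mR=344/305; mL+mR=932/305 → advance +1; mR−mL=-4/5 → turn -1·90°
n=5: pose=(3,-6,N); sL=5, sR=10/17; mL=105/34, mR=95/34; mL+mR=100/17 → advance +1; mR−mL=-5/17 → turn -1·90°
n=6: pose=(3,-5,E); sL=40/37, sR=40/61; mL=2700/2257, mR=1960/2257; mL+mR=4660/2257 → advance +1; mR−mL=-20/61 → turn -1·90°
n=7: pose=(4,-5,S); sL=4/9, sR=20/9; mL=22/9, mR=4/3; mL+mR=34/9 → advance +1; mR−mL=-10/9 → turn -1·90°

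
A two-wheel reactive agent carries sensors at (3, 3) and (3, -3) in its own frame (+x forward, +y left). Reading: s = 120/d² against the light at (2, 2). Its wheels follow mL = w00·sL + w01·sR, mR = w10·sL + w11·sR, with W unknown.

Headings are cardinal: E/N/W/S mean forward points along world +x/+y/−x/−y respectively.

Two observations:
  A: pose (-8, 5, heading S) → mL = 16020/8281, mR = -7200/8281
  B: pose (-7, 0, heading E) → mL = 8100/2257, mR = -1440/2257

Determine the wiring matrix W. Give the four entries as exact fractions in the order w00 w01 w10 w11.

1/2 1 -1/2 1/2

obs A: pose=(-8,5,S) → sL=120/49, sR=120/169, mL=16020/8281, mR=-7200/8281
obs B: pose=(-7,0,E) → sL=120/37, sR=120/61, mL=8100/2257, mR=-1440/2257
sensor matrix S = [[120/49, 120/169], [120/37, 120/61]]; det S = 47001600/18690217
solve [mL_A; mL_B] = S·[w00; w01] and [mR_A; mR_B] = S·[w10; w11]:
  w00 = 1/2, w01 = 1, w10 = -1/2, w11 = 1/2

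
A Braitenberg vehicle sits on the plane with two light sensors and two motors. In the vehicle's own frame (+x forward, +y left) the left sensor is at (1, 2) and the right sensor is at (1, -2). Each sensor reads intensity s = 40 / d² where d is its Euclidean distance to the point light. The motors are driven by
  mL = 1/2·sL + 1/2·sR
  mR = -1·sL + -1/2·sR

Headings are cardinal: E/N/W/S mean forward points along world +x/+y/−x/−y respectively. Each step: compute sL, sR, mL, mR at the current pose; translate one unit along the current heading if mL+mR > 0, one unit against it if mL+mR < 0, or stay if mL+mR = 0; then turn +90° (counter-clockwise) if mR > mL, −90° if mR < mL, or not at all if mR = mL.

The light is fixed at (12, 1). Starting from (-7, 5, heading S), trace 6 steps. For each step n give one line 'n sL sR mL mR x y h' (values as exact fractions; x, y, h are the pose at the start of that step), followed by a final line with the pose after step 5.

0 20/149 4/45 748/6705 -1198/6705 -7 5 S
1 40/409 40/449 17160/183641 -26140/183641 -7 6 W
2 10/109 10/73 910/7957 -1275/7957 -6 6 N
3 8/65 40/293 2472/19045 -3644/19045 -6 5 E
4 20/149 4/45 748/6705 -1198/6705 -7 5 S
5 40/409 40/449 17160/183641 -26140/183641 -7 6 W
final -6 6 N

n=0: pose=(-7,5,S); sL=20/149, sR=4/45; mL=748/6705, mR=-1198/6705; mL+mR=-10/149 → advance -1; mR−mL=-1946/6705 → turn -1·90°
n=1: pose=(-7,6,W); sL=40/409, sR=40/449; mL=17160/183641, mR=-26140/183641; mL+mR=-20/409 → advance -1; mR−mL=-43300/183641 → turn -1·90°
n=2: pose=(-6,6,N); sL=10/109, sR=10/73; mL=910/7957, mR=-1275/7957; mL+mR=-5/109 → advance -1; mR−mL=-2185/7957 → turn -1·90°
n=3: pose=(-6,5,E); sL=8/65, sR=40/293; mL=2472/19045, mR=-3644/19045; mL+mR=-4/65 → advance -1; mR−mL=-6116/19045 → turn -1·90°
n=4: pose=(-7,5,S); sL=20/149, sR=4/45; mL=748/6705, mR=-1198/6705; mL+mR=-10/149 → advance -1; mR−mL=-1946/6705 → turn -1·90°
n=5: pose=(-7,6,W); sL=40/409, sR=40/449; mL=17160/183641, mR=-26140/183641; mL+mR=-20/409 → advance -1; mR−mL=-43300/183641 → turn -1·90°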